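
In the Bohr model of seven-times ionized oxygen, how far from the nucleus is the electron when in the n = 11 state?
0.8004 nm (or 8.0038 Å)

The Bohr radius formula is:
r_n = n² a₀ / Z

where a₀ = 0.0529177 nm is the Bohr radius.

For O⁷⁺ (Z = 8) at n = 11:
r_11 = 11² × 0.0529177 nm / 8
r_11 = 121 × 0.0529177 nm / 8
r_11 = 6.40304 nm / 8
r_11 = 0.8004 nm

The electron orbits at approximately 0.8004 nm from the nucleus.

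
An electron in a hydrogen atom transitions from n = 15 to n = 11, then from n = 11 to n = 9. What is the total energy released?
0.107502 eV

The energy levels of hydrogen are E_n = -13.6057 / n² eV.

First transition (15 → 11):
ΔE₁ = |E_11 - E_15|
ΔE₁ = |-0.112443801653 - (-0.060469777778)| = 0.051974024 eV

Second transition (11 → 9):
ΔE₂ = |E_9 - E_11|
ΔE₂ = |-0.167971604938 - (-0.112443801653)| = 0.055527803 eV

Total energy released:
E_total = ΔE₁ + ΔE₂ = 0.051974024 + 0.055527803 = 0.107502 eV

Note: This equals the direct transition 15 → 9: 0.107502 eV ✓
Energy is conserved regardless of the path taken.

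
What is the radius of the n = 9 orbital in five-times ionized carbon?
0.7144 nm (or 7.1439 Å)

The Bohr radius formula is:
r_n = n² a₀ / Z

where a₀ = 0.0529177 nm is the Bohr radius.

For C⁵⁺ (Z = 6) at n = 9:
r_9 = 9² × 0.0529177 nm / 6
r_9 = 81 × 0.0529177 nm / 6
r_9 = 4.28633 nm / 6
r_9 = 0.7144 nm

The electron orbits at approximately 0.7144 nm from the nucleus.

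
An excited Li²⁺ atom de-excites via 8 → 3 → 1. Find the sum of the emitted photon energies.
120.5380 eV

The energy levels of Li²⁺ are E_n = -13.6057 × 3² / n² eV.

First transition (8 → 3):
ΔE₁ = |E_3 - E_8|
ΔE₁ = |-13.6057000000 - (-1.9133015625)| = 11.6923984 eV

Second transition (3 → 1):
ΔE₂ = |E_1 - E_3|
ΔE₂ = |-122.4513000000 - (-13.6057000000)| = 108.8456000 eV

Total energy released:
E_total = ΔE₁ + ΔE₂ = 11.6923984 + 108.8456000 = 120.5380 eV

Note: This equals the direct transition 8 → 1: 120.5380 eV ✓
Energy is conserved regardless of the path taken.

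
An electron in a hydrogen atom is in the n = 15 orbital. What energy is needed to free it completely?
0.06 eV

The ionization energy is the energy needed to remove the electron completely (n → ∞).

For hydrogen, E_n = -13.6057 eV / n².

At n = 15: E_15 = -13.6057 / 15² = -0.06047 eV
At n = ∞: E_∞ = 0 eV

Ionization energy = E_∞ - E_15 = 0 - (-0.06047) = 0.06047 eV
Ionization energy ≈ 0.06 eV

This is also called the binding energy of the electron in state n = 15.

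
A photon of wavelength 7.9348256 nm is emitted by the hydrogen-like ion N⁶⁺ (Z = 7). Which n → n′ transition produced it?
n = 8 → n = 2

First, find the photon energy from the wavelength (hc = 1239.84 eV·nm):
E = hc/λ = 1239.84 eV·nm / 7.9348256 nm = 156.25296 eV

The energy levels of N⁶⁺ satisfy E_n = -13.6057 × 7² / n² eV, so an emission n_i → n_f releases
ΔE = 13.6057 × 7² × (1/n_f² − 1/n_i²) eV.

Setting ΔE equal to the photon energy:
1/n_f² − 1/n_i² = 156.25296 / (13.6057 × 7²) = 0.23437500

Since 1/n_i² must be positive, we need 1/n_f² > 0.23437500, i.e. n_f ≤ 2. For each allowed n_f, solve n_i = (1/n_f² − 0.23437500)^(−1/2) and check whether it is a whole number:
  n_f = 1: 1/n_i² = 1.00000000 − 0.23437500 = 0.76562500 → n_i = 1.143  (not an integer) ✗
  n_f = 2: 1/n_i² = 0.25000000 − 0.23437500 = 0.01562500 → n_i = 8.000  → integer, n_i = 8 ✓

Only n_f = 2 gives an integer upper level, n_i = 8.

The transition is from n = 8 to n = 2 (emission).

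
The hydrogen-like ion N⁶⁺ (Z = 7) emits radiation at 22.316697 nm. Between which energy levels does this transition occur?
n = 6 → n = 3

First, find the photon energy from the wavelength (hc = 1239.84 eV·nm):
E = hc/λ = 1239.84 eV·nm / 22.316697 nm = 55.556609 eV

The energy levels of N⁶⁺ satisfy E_n = -13.6057 × 7² / n² eV, so an emission n_i → n_f releases
ΔE = 13.6057 × 7² × (1/n_f² − 1/n_i²) eV.

Setting ΔE equal to the photon energy:
1/n_f² − 1/n_i² = 55.556609 / (13.6057 × 7²) = 0.083333334

Since 1/n_i² must be positive, we need 1/n_f² > 0.083333334, i.e. n_f ≤ 3. For each allowed n_f, solve n_i = (1/n_f² − 0.083333334)^(−1/2) and check whether it is a whole number:
  n_f = 1: 1/n_i² = 1.000000000 − 0.083333334 = 0.916666666 → n_i = 1.044  (not an integer) ✗
  n_f = 2: 1/n_i² = 0.250000000 − 0.083333334 = 0.166666666 → n_i = 2.449  (not an integer) ✗
  n_f = 3: 1/n_i² = 0.111111111 − 0.083333334 = 0.027777777 → n_i = 6.000  → integer, n_i = 6 ✓

Only n_f = 3 gives an integer upper level, n_i = 6.

The transition is from n = 6 to n = 3 (emission).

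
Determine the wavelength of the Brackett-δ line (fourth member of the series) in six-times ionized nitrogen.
39.67413 nm

The lines of a series are numbered from the longest wavelength (smallest ΔE) outward; the fourth line is the transition from n = n_f + 4 to n_f.
The Brackett series has all transitions ending at n_f = 4.

For N⁶⁺ (Z = 7), the fourth line (δ-line) is the jump from n = 8 to n = 4:
E_8 = -13.6057 × 7² / 8² = -10.4168641 eV
E_4 = -13.6057 × 7² / 4² = -41.6674563 eV
ΔE = E_8 - E_4 = 31.2505922 eV

λ = hc/E = 1239.84 eV·nm / 31.2505922 eV
λ = 39.67413 nm

This is the δ-line of the Brackett series in N⁶⁺.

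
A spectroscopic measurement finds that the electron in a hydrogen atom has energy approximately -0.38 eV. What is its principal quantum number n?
n = 6

The exact energy levels follow E_n = -13.6057 eV / n².

The measured value (-0.38 eV) is reported to only 2 significant figures, so we must test candidate n values and see which one matches to that precision.

Candidate energies:
  n = 4:  E = -13.6057/4² = -0.85036 eV
  n = 5:  E = -13.6057/5² = -0.54423 eV
  n = 6:  E = -13.6057/6² = -0.37794 eV  ← matches
  n = 7:  E = -13.6057/7² = -0.27767 eV
  n = 8:  E = -13.6057/8² = -0.21259 eV

Checking against the measurement of -0.38 eV (2 sig figs), only n = 6 agrees:
E_6 = -0.37794 eV, which rounds to -0.38 eV ✓

Therefore n = 6.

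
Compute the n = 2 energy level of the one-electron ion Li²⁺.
-30.61283 eV

For hydrogen-like ions, the energy levels scale with Z²:
E_n = -13.6057 Z² / n² eV

For Li²⁺ (Z = 3) at n = 2:
E_2 = -13.6057 × 3² / 2²
E_2 = -13.6057 × 9 / 4
E_2 = -122.4513 / 4
E_2 = -30.61283 eV

The energy is 9 times more negative than hydrogen at the same n due to the stronger nuclear charge.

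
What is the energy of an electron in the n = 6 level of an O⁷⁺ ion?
-24.188 eV

For hydrogen-like ions, the energy levels scale with Z²:
E_n = -13.6057 Z² / n² eV

For O⁷⁺ (Z = 8) at n = 6:
E_6 = -13.6057 × 8² / 6²
E_6 = -13.6057 × 64 / 36
E_6 = -870.7648 / 36
E_6 = -24.188 eV

The energy is 64 times more negative than hydrogen at the same n due to the stronger nuclear charge.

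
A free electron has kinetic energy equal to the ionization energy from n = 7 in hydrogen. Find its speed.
3.1253e+05 m/s (or 0.10425% of c)

The binding energy at n = 7 for hydrogen is:
E_7 = -13.6057/7² = -0.27766735 eV
|E_7| = 0.27766735 eV

Convert to Joules:
KE = 0.27766735 eV × (1.602177 × 10⁻¹⁹ J/eV) = 4.448722e-20 J

Using KE = ½mv²:
v = √(2·KE/m_e)
v = √(2 × 4.448722e-20 J / 9.10938 × 10⁻³¹ kg)
v = 3.1253e+05 m/s

This is approximately 0.10425% the speed of light.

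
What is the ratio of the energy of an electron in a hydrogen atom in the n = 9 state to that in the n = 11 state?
1.49

Using E_n = -13.6057 Z² / n² eV with Z = 1:

E_9 = -13.6057 / 9² = -13.6057 / 81 = -0.16797160 eV
E_11 = -13.6057 / 11² = -13.6057 / 121 = -0.11244380 eV

The ratio is:
E_9/E_11 = (-0.16797160) / (-0.11244380)
E_9/E_11 = (-13.6057/81) / (-13.6057/121)
E_9/E_11 = 121/81
E_9/E_11 = 1.49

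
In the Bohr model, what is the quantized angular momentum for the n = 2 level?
2.109e-34 J·s (or 2ℏ)

In the Bohr model, angular momentum is quantized:
L = nℏ

where ℏ = h/(2π) = 1.05457e-34 J·s

For n = 2:
L = 2 × 1.05457e-34 J·s
L = 2.109e-34 J·s

This can also be written as L = 2ℏ.
The angular momentum is an integer multiple of the reduced Planck constant.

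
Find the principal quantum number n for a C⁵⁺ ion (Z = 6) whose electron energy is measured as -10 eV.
n = 7

The exact energy levels follow E_n = -13.6057 Z² / n² eV with Z = 6.

The measured value (-10 eV) is reported to only 2 significant figures, so we must test candidate n values and see which one matches to that precision.

Candidate energies:
  n = 5:  E = -13.6057 × 6² / 5² = -19.59221 eV
  n = 6:  E = -13.6057 × 6² / 6² = -13.60570 eV
  n = 7:  E = -13.6057 × 6² / 7² = -9.99602 eV  ← matches
  n = 8:  E = -13.6057 × 6² / 8² = -7.65321 eV
  n = 9:  E = -13.6057 × 6² / 9² = -6.04698 eV

Checking against the measurement of -10 eV (2 sig figs), only n = 7 agrees:
E_7 = -9.99602 eV, which rounds to -10 eV ✓

Therefore n = 7.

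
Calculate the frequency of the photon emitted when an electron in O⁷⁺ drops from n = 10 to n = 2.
5.05e+16 Hz

First, find the transition energy:
E_10 = -13.6057 × 8² / 10² = -8.7076480 eV
E_2 = -13.6057 × 8² / 2² = -217.6912000 eV
|ΔE| = |E_2 - E_10| = 208.9835520 eV

Convert to Joules: E = 208.9835520 eV × (1.602177 × 10⁻¹⁹ J/eV) = 3.3483e-17 J

Using E = hf:
f = E/h = 3.3483e-17 J / (6.62607 × 10⁻³⁴ J·s)
f = 5.05e+16 Hz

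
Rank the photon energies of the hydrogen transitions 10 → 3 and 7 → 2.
7 → 2

Calculate the energy for each transition:

Transition 10 → 3:
ΔE₁ = |E_3 - E_10| = |-13.6057/3² - (-13.6057/10²)|
ΔE₁ = |-1.511744444444 - (-0.136057000000)| = 1.375687444 eV

Transition 7 → 2:
ΔE₂ = |E_2 - E_7| = |-13.6057/2² - (-13.6057/7²)|
ΔE₂ = |-3.401425000000 - (-0.277667346939)| = 3.123757653 eV

Since 3.123757653 eV > 1.375687444 eV, the transition 7 → 2 emits the more energetic photon.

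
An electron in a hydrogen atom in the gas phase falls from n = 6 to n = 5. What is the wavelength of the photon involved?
7455.806 nm

First, find the transition energy using E_n = -13.6057 / n² eV:
E_6 = -13.6057 / 6² = -0.377936111 eV
E_5 = -13.6057 / 5² = -0.544228000 eV

Photon energy: |ΔE| = |E_5 - E_6| = 0.166291889 eV

Convert to wavelength using E = hc/λ with hc = 1239.84 eV·nm:
λ = hc/E = 1239.84 eV·nm / 0.166291889 eV
λ = 7455.806 nm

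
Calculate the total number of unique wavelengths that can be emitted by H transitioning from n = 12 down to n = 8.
10

The electron can occupy levels n = 8, 9, ..., 12 during de-excitation — that is m = 12 - 8 + 1 = 5 distinct levels.

The number of distinct spectral lines equals the number of ways to choose 2 of these m levels (each pair gives one possible emission transition):

Number of lines = m(m-1)/2 = 5×4/2 = 10

These correspond to all possible transitions between the 5 levels:
12 → 11, 12 → 10, 12 → 9, 12 → 8, 11 → 10, 11 → 9, 11 → 8, 10 → 9...

Each transition produces a photon with a unique energy (and thus wavelength). This count does not depend on Z.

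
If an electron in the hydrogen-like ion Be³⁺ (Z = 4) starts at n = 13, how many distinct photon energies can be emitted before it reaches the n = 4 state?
45

The electron can occupy levels n = 4, 5, ..., 13 during de-excitation — that is m = 13 - 4 + 1 = 10 distinct levels.

The number of distinct spectral lines equals the number of ways to choose 2 of these m levels (each pair gives one possible emission transition):

Number of lines = m(m-1)/2 = 10×9/2 = 45

These correspond to all possible transitions between the 10 levels:
13 → 12, 13 → 11, 13 → 10, 13 → 9, 13 → 8, 13 → 7, 13 → 6, 13 → 5...

Each transition produces a photon with a unique energy (and thus wavelength). This count does not depend on Z.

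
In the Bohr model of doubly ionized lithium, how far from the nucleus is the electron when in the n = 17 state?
5.0977 nm (or 50.9774 Å)

The Bohr radius formula is:
r_n = n² a₀ / Z

where a₀ = 0.0529177 nm is the Bohr radius.

For Li²⁺ (Z = 3) at n = 17:
r_17 = 17² × 0.0529177 nm / 3
r_17 = 289 × 0.0529177 nm / 3
r_17 = 15.29322 nm / 3
r_17 = 5.0977 nm

The electron orbits at approximately 5.0977 nm from the nucleus.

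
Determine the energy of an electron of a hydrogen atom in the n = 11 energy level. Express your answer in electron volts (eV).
-0.112 eV

The energy levels of a hydrogen-like atom are given by:
E_n = -13.6057 eV / n²

For n = 11:
E_11 = -13.6057 eV / 11²
E_11 = -13.6057 eV / 121
E_11 = -0.112 eV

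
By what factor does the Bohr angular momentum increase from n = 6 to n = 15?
2.500000

In the Bohr model, L_n = nℏ, so the ratio is purely the ratio of quantum numbers:

L_15/L_6 = 15ℏ / 6ℏ = 15/6 = 2.500000

The angular momentum scales linearly with n.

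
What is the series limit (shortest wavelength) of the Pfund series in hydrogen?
2278.16 nm

The series limit corresponds to the transition from n = ∞ to n = 5.
This is the highest energy (shortest wavelength) transition in the Pfund series.

E_∞ = 0 eV
E_5 = -13.6057 / 5² = -0.54422800 eV

Energy at series limit:
ΔE = E_∞ - E_5 = 0 - (-0.54422800) = 0.54422800 eV
λ = hc/E = 1239.84 eV·nm / 0.54422800 eV = 2278.16 nm

This energy equals the ionization energy from the n = 5 state of hydrogen.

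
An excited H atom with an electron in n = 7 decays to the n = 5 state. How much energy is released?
0.2666 eV

The energy levels are E_n = -13.6057 eV / n².

Energy at n = 7: E_7 = -13.6057 / 7² = -0.2776673 eV
Energy at n = 5: E_5 = -13.6057 / 5² = -0.5442280 eV

For emission (electron falling to lower state), the photon energy is:
E_photon = E_7 - E_5 = |-0.2776673 - (-0.5442280)|
E_photon = 0.2666 eV

This energy is carried away by the emitted photon.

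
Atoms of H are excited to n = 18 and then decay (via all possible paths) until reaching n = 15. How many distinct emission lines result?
6

The electron can occupy levels n = 15, 16, ..., 18 during de-excitation — that is m = 18 - 15 + 1 = 4 distinct levels.

The number of distinct spectral lines equals the number of ways to choose 2 of these m levels (each pair gives one possible emission transition):

Number of lines = m(m-1)/2 = 4×3/2 = 6

These correspond to all possible transitions between the 4 levels:
18 → 17, 18 → 16, 18 → 15, 17 → 16, 17 → 15, 16 → 15

Each transition produces a photon with a unique energy (and thus wavelength). This count does not depend on Z.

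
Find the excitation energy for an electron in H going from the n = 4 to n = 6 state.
0.47242 eV

The energy levels of a hydrogen-like atom are E_n = -13.6057 eV / n².

Energy at n = 4: E_4 = -13.6057 / 4² = -0.85035625 eV
Energy at n = 6: E_6 = -13.6057 / 6² = -0.37793611 eV

The excitation energy is the difference:
ΔE = E_6 - E_4
ΔE = -0.37793611 - (-0.85035625)
ΔE = 0.47242 eV

Since this is positive, energy must be absorbed (photon absorption).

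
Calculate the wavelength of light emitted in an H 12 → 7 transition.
6768.30186 nm

First, find the transition energy using E_n = -13.6057 / n² eV:
E_12 = -13.6057 / 12² = -0.09448402778 eV
E_7 = -13.6057 / 7² = -0.27766734694 eV

Photon energy: |ΔE| = |E_7 - E_12| = 0.18318331916 eV

Convert to wavelength using E = hc/λ with hc = 1239.84 eV·nm:
λ = hc/E = 1239.84 eV·nm / 0.18318331916 eV
λ = 6768.30186 nm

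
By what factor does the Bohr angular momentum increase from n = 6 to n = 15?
2.5000

In the Bohr model, L_n = nℏ, so the ratio is purely the ratio of quantum numbers:

L_15/L_6 = 15ℏ / 6ℏ = 15/6 = 2.5000

The angular momentum scales linearly with n.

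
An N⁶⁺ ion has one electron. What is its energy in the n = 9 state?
-8.2306 eV

For hydrogen-like ions, the energy levels scale with Z²:
E_n = -13.6057 Z² / n² eV

For N⁶⁺ (Z = 7) at n = 9:
E_9 = -13.6057 × 7² / 9²
E_9 = -13.6057 × 49 / 81
E_9 = -666.6793 / 81
E_9 = -8.2306 eV

The energy is 49 times more negative than hydrogen at the same n due to the stronger nuclear charge.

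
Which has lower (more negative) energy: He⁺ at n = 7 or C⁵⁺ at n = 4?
C⁵⁺ at n = 4 (E = -30.613 eV)

Using E_n = -13.6057 Z² / n² eV:

He⁺ (Z = 2) at n = 7:
E = -13.6057 × 2² / 7² = -13.6057 × 4 / 49 = -1.110669 eV

C⁵⁺ (Z = 6) at n = 4:
E = -13.6057 × 6² / 4² = -13.6057 × 36 / 16 = -30.612825 eV

Since -30.612825 eV < -1.110669 eV,
C⁵⁺ at n = 4 is more tightly bound (requires more energy to ionize).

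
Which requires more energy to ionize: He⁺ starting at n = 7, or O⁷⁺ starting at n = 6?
O⁷⁺ at n = 6 (E = -24.19 eV)

Using E_n = -13.6057 Z² / n² eV:

He⁺ (Z = 2) at n = 7:
E = -13.6057 × 2² / 7² = -13.6057 × 4 / 49 = -1.11067 eV

O⁷⁺ (Z = 8) at n = 6:
E = -13.6057 × 8² / 6² = -13.6057 × 64 / 36 = -24.18791 eV

Since -24.18791 eV < -1.11067 eV,
O⁷⁺ at n = 6 is more tightly bound (requires more energy to ionize).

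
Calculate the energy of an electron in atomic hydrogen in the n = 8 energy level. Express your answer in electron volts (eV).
-0.21 eV

The energy levels of a hydrogen-like atom are given by:
E_n = -13.6057 eV / n²

For n = 8:
E_8 = -13.6057 eV / 8²
E_8 = -13.6057 eV / 64
E_8 = -0.21 eV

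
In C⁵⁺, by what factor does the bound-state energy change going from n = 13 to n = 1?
169.0000

Using E_n = -13.6057 Z² / n² eV with Z = 6:

E_1 = -13.6057 × 6² / 1² = -489.8052 / 1 = -489.8052000000 eV
E_13 = -13.6057 × 6² / 13² = -489.8052 / 169 = -2.8982556213 eV

The ratio is:
E_1/E_13 = (-489.8052000000) / (-2.8982556213)
E_1/E_13 = (-489.8052/1) / (-489.8052/169)
E_1/E_13 = 169/1
E_1/E_13 = 169.0000
(Note: the Z² factors cancel in the ratio.)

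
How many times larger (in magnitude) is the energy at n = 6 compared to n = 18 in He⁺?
9.0000

Using E_n = -13.6057 Z² / n² eV with Z = 2:

E_6 = -13.6057 × 2² / 6² = -54.4228 / 36 = -1.5117444444 eV
E_18 = -13.6057 × 2² / 18² = -54.4228 / 324 = -0.1679716049 eV

The ratio is:
E_6/E_18 = (-1.5117444444) / (-0.1679716049)
E_6/E_18 = (-54.4228/36) / (-54.4228/324)
E_6/E_18 = 324/36
E_6/E_18 = 9.0000
(Note: the Z² factors cancel in the ratio.)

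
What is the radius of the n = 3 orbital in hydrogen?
0.4763 nm (or 4.7626 Å)

The Bohr radius formula is:
r_n = n² a₀ / Z

where a₀ = 0.0529177 nm is the Bohr radius.

For H (Z = 1) at n = 3:
r_3 = 3² × 0.0529177 nm / 1
r_3 = 9 × 0.0529177 nm / 1
r_3 = 0.47626 nm / 1
r_3 = 0.4763 nm

The electron orbits at approximately 0.4763 nm from the nucleus.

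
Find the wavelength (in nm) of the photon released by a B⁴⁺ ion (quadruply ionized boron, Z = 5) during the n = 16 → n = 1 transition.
3.659 nm

First, find the transition energy using E_n = -13.6057 Z² / n² eV:
E_16 = -13.6057 × 5² / 16² = -1.32868 eV
E_1 = -13.6057 × 5² / 1² = -340.14250 eV

Photon energy: |ΔE| = |E_1 - E_16| = 338.81382 eV

Convert to wavelength using E = hc/λ with hc = 1239.84 eV·nm:
λ = hc/E = 1239.84 eV·nm / 338.81382 eV
λ = 3.659 nm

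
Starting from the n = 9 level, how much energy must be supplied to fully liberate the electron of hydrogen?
0.17 eV

The ionization energy is the energy needed to remove the electron completely (n → ∞).

For hydrogen, E_n = -13.6057 eV / n².

At n = 9: E_9 = -13.6057 / 9² = -0.16797 eV
At n = ∞: E_∞ = 0 eV

Ionization energy = E_∞ - E_9 = 0 - (-0.16797) = 0.16797 eV
Ionization energy ≈ 0.17 eV

This is also called the binding energy of the electron in state n = 9.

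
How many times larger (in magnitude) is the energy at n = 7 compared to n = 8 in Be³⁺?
1.31

Using E_n = -13.6057 Z² / n² eV with Z = 4:

E_7 = -13.6057 × 4² / 7² = -217.6912 / 49 = -4.44267755 eV
E_8 = -13.6057 × 4² / 8² = -217.6912 / 64 = -3.40142500 eV

The ratio is:
E_7/E_8 = (-4.44267755) / (-3.40142500)
E_7/E_8 = (-217.6912/49) / (-217.6912/64)
E_7/E_8 = 64/49
E_7/E_8 = 1.31
(Note: the Z² factors cancel in the ratio.)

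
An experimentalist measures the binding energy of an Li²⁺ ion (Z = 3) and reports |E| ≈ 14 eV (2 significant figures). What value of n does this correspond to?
n = 3

The exact energy levels follow E_n = -13.6057 Z² / n² eV with Z = 3.

The measured value (-14 eV) is reported to only 2 significant figures, so we must test candidate n values and see which one matches to that precision.

Candidate energies:
  n = 1:  E = -13.6057 × 3² / 1² = -122.45130 eV
  n = 2:  E = -13.6057 × 3² / 2² = -30.61283 eV
  n = 3:  E = -13.6057 × 3² / 3² = -13.60570 eV  ← matches
  n = 4:  E = -13.6057 × 3² / 4² = -7.65321 eV
  n = 5:  E = -13.6057 × 3² / 5² = -4.89805 eV

Checking against the measurement of -14 eV (2 sig figs), only n = 3 agrees:
E_3 = -13.60570 eV, which rounds to -14 eV ✓

Therefore n = 3.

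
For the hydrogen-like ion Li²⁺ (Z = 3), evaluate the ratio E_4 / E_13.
10.5625

Using E_n = -13.6057 Z² / n² eV with Z = 3:

E_4 = -13.6057 × 3² / 4² = -122.4513 / 16 = -7.65320625 eV
E_13 = -13.6057 × 3² / 13² = -122.4513 / 169 = -0.72456391 eV

The ratio is:
E_4/E_13 = (-7.65320625) / (-0.72456391)
E_4/E_13 = (-122.4513/16) / (-122.4513/169)
E_4/E_13 = 169/16
E_4/E_13 = 10.5625
(Note: the Z² factors cancel in the ratio.)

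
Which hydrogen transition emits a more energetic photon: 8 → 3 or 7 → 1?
7 → 1

Calculate the energy for each transition:

Transition 8 → 3:
ΔE₁ = |E_3 - E_8| = |-13.6057/3² - (-13.6057/8²)|
ΔE₁ = |-1.511744444 - (-0.212589063)| = 1.299155 eV

Transition 7 → 1:
ΔE₂ = |E_1 - E_7| = |-13.6057/1² - (-13.6057/7²)|
ΔE₂ = |-13.605700000 - (-0.277667347)| = 13.328033 eV

Since 13.328033 eV > 1.299155 eV, the transition 7 → 1 emits the more energetic photon.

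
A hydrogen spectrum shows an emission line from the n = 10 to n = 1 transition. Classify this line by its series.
Lyman series

The spectral series in hydrogen are named based on the final (lower) energy level:
- Lyman series: n_final = 1 (ultraviolet)
- Balmer series: n_final = 2 (visible/near-UV)
- Paschen series: n_final = 3 (infrared)
- Brackett series: n_final = 4 (infrared)
- Pfund series: n_final = 5 (far infrared)

Since this transition ends at n = 1, it belongs to the Lyman series.

For reference, this 10 → 1 line has photon energy
ΔE = 13.6057 eV × (1/1² - 1/10²) = 13.46964300 eV,
corresponding to wavelength λ = hc/ΔE = 1239.84 eV·nm / 13.46964300 eV = 92.046983 nm in the ultraviolet region.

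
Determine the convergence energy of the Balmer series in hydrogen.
3.40 eV

The series limit corresponds to the transition from n = ∞ to n = 2.
This is the highest energy (shortest wavelength) transition in the Balmer series.

E_∞ = 0 eV
E_2 = -13.6057 / 2² = -3.40 eV

Energy at series limit:
ΔE = E_∞ - E_2 = 0 - (-3.40) = 3.40 eV

This energy equals the ionization energy from the n = 2 state of hydrogen.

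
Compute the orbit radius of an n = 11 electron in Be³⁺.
1.60076 nm (or 16.00761 Å)

The Bohr radius formula is:
r_n = n² a₀ / Z

where a₀ = 0.05291772 nm is the Bohr radius.

For Be³⁺ (Z = 4) at n = 11:
r_11 = 11² × 0.05291772 nm / 4
r_11 = 121 × 0.05291772 nm / 4
r_11 = 6.403044 nm / 4
r_11 = 1.60076 nm

The electron orbits at approximately 1.60076 nm from the nucleus.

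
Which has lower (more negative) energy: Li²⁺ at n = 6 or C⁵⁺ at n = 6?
C⁵⁺ at n = 6 (E = -13.605700 eV)

Using E_n = -13.6057 Z² / n² eV:

Li²⁺ (Z = 3) at n = 6:
E = -13.6057 × 3² / 6² = -13.6057 × 9 / 36 = -3.401425000 eV

C⁵⁺ (Z = 6) at n = 6:
E = -13.6057 × 6² / 6² = -13.6057 × 36 / 36 = -13.605700000 eV

Since -13.605700000 eV < -3.401425000 eV,
C⁵⁺ at n = 6 is more tightly bound (requires more energy to ionize).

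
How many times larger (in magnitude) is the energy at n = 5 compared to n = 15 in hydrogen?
9.000000

Using E_n = -13.6057 Z² / n² eV with Z = 1:

E_5 = -13.6057 / 5² = -13.6057 / 25 = -0.544228000000 eV
E_15 = -13.6057 / 15² = -13.6057 / 225 = -0.060469777778 eV

The ratio is:
E_5/E_15 = (-0.544228000000) / (-0.060469777778)
E_5/E_15 = (-13.6057/25) / (-13.6057/225)
E_5/E_15 = 225/25
E_5/E_15 = 9.000000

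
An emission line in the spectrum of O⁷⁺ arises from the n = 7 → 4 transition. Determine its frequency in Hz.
8.86244e+15 Hz

First, find the transition energy:
E_7 = -13.6057 × 8² / 7² = -17.77071020 eV
E_4 = -13.6057 × 8² / 4² = -54.42280000 eV
|ΔE| = |E_4 - E_7| = 36.65208980 eV

Convert to Joules: E = 36.65208980 eV × (1.602177 × 10⁻¹⁹ J/eV) = 5.8723135e-18 J

Using E = hf:
f = E/h = 5.8723135e-18 J / (6.62607 × 10⁻³⁴ J·s)
f = 8.86244e+15 Hz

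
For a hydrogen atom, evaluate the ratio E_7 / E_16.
5.2245

Using E_n = -13.6057 Z² / n² eV with Z = 1:

E_7 = -13.6057 / 7² = -13.6057 / 49 = -0.2776673469 eV
E_16 = -13.6057 / 16² = -13.6057 / 256 = -0.0531472656 eV

The ratio is:
E_7/E_16 = (-0.2776673469) / (-0.0531472656)
E_7/E_16 = (-13.6057/49) / (-13.6057/256)
E_7/E_16 = 256/49
E_7/E_16 = 5.2245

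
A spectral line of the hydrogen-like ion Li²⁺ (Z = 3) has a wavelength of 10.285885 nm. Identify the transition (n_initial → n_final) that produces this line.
n = 8 → n = 1

First, find the photon energy from the wavelength (hc = 1239.84 eV·nm):
E = hc/λ = 1239.84 eV·nm / 10.285885 nm = 120.53800 eV

The energy levels of Li²⁺ satisfy E_n = -13.6057 × 3² / n² eV, so an emission n_i → n_f releases
ΔE = 13.6057 × 3² × (1/n_f² − 1/n_i²) eV.

Setting ΔE equal to the photon energy:
1/n_f² − 1/n_i² = 120.53800 / (13.6057 × 3²) = 0.98437501

Since 1/n_i² must be positive, we need 1/n_f² > 0.98437501, i.e. n_f ≤ 1. For each allowed n_f, solve n_i = (1/n_f² − 0.98437501)^(−1/2) and check whether it is a whole number:
  n_f = 1: 1/n_i² = 1.00000000 − 0.98437501 = 0.01562499 → n_i = 8.000  → integer, n_i = 8 ✓

Only n_f = 1 gives an integer upper level, n_i = 8.

The transition is from n = 8 to n = 1 (emission).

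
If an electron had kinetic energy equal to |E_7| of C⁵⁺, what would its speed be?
1.88e+06 m/s (or 0.625480% of c)

The binding energy at n = 7 for C⁵⁺ is:
E_7 = -13.6057 × 6²/7² = -9.99602449 eV
|E_7| = 9.99602449 eV

Convert to Joules:
KE = 9.99602449 eV × (1.602177 × 10⁻¹⁹ J/eV) = 1.6015e-18 J

Using KE = ½mv²:
v = √(2·KE/m_e)
v = √(2 × 1.6015e-18 J / 9.10938 × 10⁻³¹ kg)
v = 1.88e+06 m/s

This is approximately 0.625480% the speed of light.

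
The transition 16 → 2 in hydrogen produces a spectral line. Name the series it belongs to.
Balmer series

The spectral series in hydrogen are named based on the final (lower) energy level:
- Lyman series: n_final = 1 (ultraviolet)
- Balmer series: n_final = 2 (visible/near-UV)
- Paschen series: n_final = 3 (infrared)
- Brackett series: n_final = 4 (infrared)
- Pfund series: n_final = 5 (far infrared)

Since this transition ends at n = 2, it belongs to the Balmer series.

For reference, this 16 → 2 line has photon energy
ΔE = 13.6057 eV × (1/2² - 1/16²) = 3.3482777 eV,
corresponding to wavelength λ = hc/ΔE = 1239.84 eV·nm / 3.3482777 eV = 370.292 nm in the visible/near-UV region.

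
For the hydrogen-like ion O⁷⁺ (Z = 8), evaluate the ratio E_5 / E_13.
6.76000

Using E_n = -13.6057 Z² / n² eV with Z = 8:

E_5 = -13.6057 × 8² / 5² = -870.7648 / 25 = -34.83059200000 eV
E_13 = -13.6057 × 8² / 13² = -870.7648 / 169 = -5.15245443787 eV

The ratio is:
E_5/E_13 = (-34.83059200000) / (-5.15245443787)
E_5/E_13 = (-870.7648/25) / (-870.7648/169)
E_5/E_13 = 169/25
E_5/E_13 = 6.76000
(Note: the Z² factors cancel in the ratio.)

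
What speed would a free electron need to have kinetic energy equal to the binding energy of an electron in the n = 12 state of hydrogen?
1.8231e+05 m/s (or 0.060811% of c)

The binding energy at n = 12 for hydrogen is:
E_12 = -13.6057/12² = -0.094484028 eV
|E_12| = 0.094484028 eV

Convert to Joules:
KE = 0.094484028 eV × (1.602177 × 10⁻¹⁹ J/eV) = 1.513801e-20 J

Using KE = ½mv²:
v = √(2·KE/m_e)
v = √(2 × 1.513801e-20 J / 9.10938 × 10⁻³¹ kg)
v = 1.8231e+05 m/s

This is approximately 0.060811% the speed of light.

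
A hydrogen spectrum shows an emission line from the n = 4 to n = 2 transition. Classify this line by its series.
Balmer series

The spectral series in hydrogen are named based on the final (lower) energy level:
- Lyman series: n_final = 1 (ultraviolet)
- Balmer series: n_final = 2 (visible/near-UV)
- Paschen series: n_final = 3 (infrared)
- Brackett series: n_final = 4 (infrared)
- Pfund series: n_final = 5 (far infrared)

Since this transition ends at n = 2, it belongs to the Balmer series.

For reference, this 4 → 2 line has photon energy
ΔE = 13.6057 eV × (1/2² - 1/4²) = 2.551069 eV,
corresponding to wavelength λ = hc/ΔE = 1239.84 eV·nm / 2.551069 eV = 486.01 nm in the visible/near-UV region.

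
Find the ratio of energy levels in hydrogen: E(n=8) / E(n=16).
4.00000

Using E_n = -13.6057 Z² / n² eV with Z = 1:

E_8 = -13.6057 / 8² = -13.6057 / 64 = -0.21258906250 eV
E_16 = -13.6057 / 16² = -13.6057 / 256 = -0.05314726563 eV

The ratio is:
E_8/E_16 = (-0.21258906250) / (-0.05314726563)
E_8/E_16 = (-13.6057/64) / (-13.6057/256)
E_8/E_16 = 256/64
E_8/E_16 = 4.00000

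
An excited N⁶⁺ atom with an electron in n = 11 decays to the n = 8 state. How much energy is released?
4.90712 eV

The energy levels are E_n = -13.6057 Z² eV / n².

Energy at n = 11: E_11 = -13.6057 × 7² / 11² = -5.50974628 eV
Energy at n = 8: E_8 = -13.6057 × 7² / 8² = -10.41686406 eV

For emission (electron falling to lower state), the photon energy is:
E_photon = E_11 - E_8 = |-5.50974628 - (-10.41686406)|
E_photon = 4.90712 eV

This energy is carried away by the emitted photon.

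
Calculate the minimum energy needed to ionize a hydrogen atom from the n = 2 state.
3.401425 eV

The ionization energy is the energy needed to remove the electron completely (n → ∞).

For hydrogen, E_n = -13.6057 eV / n².

At n = 2: E_2 = -13.6057 / 2² = -3.401425000 eV
At n = ∞: E_∞ = 0 eV

Ionization energy = E_∞ - E_2 = 0 - (-3.401425000) = 3.401425000 eV
Ionization energy ≈ 3.401425 eV

This is also called the binding energy of the electron in state n = 2.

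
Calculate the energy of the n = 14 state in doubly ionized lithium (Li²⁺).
-0.62475 eV

For hydrogen-like ions, the energy levels scale with Z²:
E_n = -13.6057 Z² / n² eV

For Li²⁺ (Z = 3) at n = 14:
E_14 = -13.6057 × 3² / 14²
E_14 = -13.6057 × 9 / 196
E_14 = -122.4513 / 196
E_14 = -0.62475 eV

The energy is 9 times more negative than hydrogen at the same n due to the stronger nuclear charge.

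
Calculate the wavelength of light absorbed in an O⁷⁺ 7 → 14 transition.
93.02498 nm

First, find the transition energy using E_n = -13.6057 Z² / n² eV:
E_7 = -13.6057 × 8² / 7² = -17.7707102 eV
E_14 = -13.6057 × 8² / 14² = -4.4426776 eV

Photon energy: |ΔE| = |E_14 - E_7| = 13.3280326 eV

Convert to wavelength using E = hc/λ with hc = 1239.84 eV·nm:
λ = hc/E = 1239.84 eV·nm / 13.3280326 eV
λ = 93.02498 nm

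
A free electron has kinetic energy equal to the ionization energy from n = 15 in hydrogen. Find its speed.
1.458e+05 m/s (or 0.048649% of c)

The binding energy at n = 15 for hydrogen is:
E_15 = -13.6057/15² = -0.06046978 eV
|E_15| = 0.06046978 eV

Convert to Joules:
KE = 0.06046978 eV × (1.602177 × 10⁻¹⁹ J/eV) = 9.68833e-21 J

Using KE = ½mv²:
v = √(2·KE/m_e)
v = √(2 × 9.68833e-21 J / 9.10938 × 10⁻³¹ kg)
v = 1.458e+05 m/s

This is approximately 0.048649% the speed of light.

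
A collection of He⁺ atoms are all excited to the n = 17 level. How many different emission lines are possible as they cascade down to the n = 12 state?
15

The electron can occupy levels n = 12, 13, ..., 17 during de-excitation — that is m = 17 - 12 + 1 = 6 distinct levels.

The number of distinct spectral lines equals the number of ways to choose 2 of these m levels (each pair gives one possible emission transition):

Number of lines = m(m-1)/2 = 6×5/2 = 15

These correspond to all possible transitions between the 6 levels:
17 → 16, 17 → 15, 17 → 14, 17 → 13, 17 → 12, 16 → 15, 16 → 14, 16 → 13...

Each transition produces a photon with a unique energy (and thus wavelength). This count does not depend on Z.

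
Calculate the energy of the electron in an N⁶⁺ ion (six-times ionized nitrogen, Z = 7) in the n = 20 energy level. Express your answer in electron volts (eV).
-1.6667 eV

The energy levels of a hydrogen-like atom are given by:
E_n = -13.6057 Z² / n² eV  (with Z = 7 for N⁶⁺)

For n = 20:
E_20 = -13.6057 × 7² / 20²
E_20 = -13.6057 × 49 / 400
E_20 = -1.6667 eV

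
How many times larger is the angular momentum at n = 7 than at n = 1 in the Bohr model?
7.00000

In the Bohr model, L_n = nℏ, so the ratio is purely the ratio of quantum numbers:

L_7/L_1 = 7ℏ / 1ℏ = 7/1 = 7.00000

The angular momentum scales linearly with n.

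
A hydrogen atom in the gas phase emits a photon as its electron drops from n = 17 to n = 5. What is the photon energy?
0.4971 eV

The energy levels are E_n = -13.6057 eV / n².

Energy at n = 17: E_17 = -13.6057 / 17² = -0.0470785 eV
Energy at n = 5: E_5 = -13.6057 / 5² = -0.5442280 eV

For emission (electron falling to lower state), the photon energy is:
E_photon = E_17 - E_5 = |-0.0470785 - (-0.5442280)|
E_photon = 0.4971 eV

This energy is carried away by the emitted photon.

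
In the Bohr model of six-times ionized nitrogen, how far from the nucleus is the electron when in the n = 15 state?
1.700927 nm (or 17.009267 Å)

The Bohr radius formula is:
r_n = n² a₀ / Z

where a₀ = 0.052917721 nm is the Bohr radius.

For N⁶⁺ (Z = 7) at n = 15:
r_15 = 15² × 0.052917721 nm / 7
r_15 = 225 × 0.052917721 nm / 7
r_15 = 11.9064872 nm / 7
r_15 = 1.700927 nm

The electron orbits at approximately 1.700927 nm from the nucleus.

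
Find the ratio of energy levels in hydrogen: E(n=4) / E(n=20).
25.00000

Using E_n = -13.6057 Z² / n² eV with Z = 1:

E_4 = -13.6057 / 4² = -13.6057 / 16 = -0.85035625000 eV
E_20 = -13.6057 / 20² = -13.6057 / 400 = -0.03401425000 eV

The ratio is:
E_4/E_20 = (-0.85035625000) / (-0.03401425000)
E_4/E_20 = (-13.6057/16) / (-13.6057/400)
E_4/E_20 = 400/16
E_4/E_20 = 25.00000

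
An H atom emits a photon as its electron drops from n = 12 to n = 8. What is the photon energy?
0.12 eV

The energy levels are E_n = -13.6057 eV / n².

Energy at n = 12: E_12 = -13.6057 / 12² = -0.09448 eV
Energy at n = 8: E_8 = -13.6057 / 8² = -0.21259 eV

For emission (electron falling to lower state), the photon energy is:
E_photon = E_12 - E_8 = |-0.09448 - (-0.21259)|
E_photon = 0.12 eV

This energy is carried away by the emitted photon.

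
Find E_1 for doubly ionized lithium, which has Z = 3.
-122.451 eV

For hydrogen-like ions, the energy levels scale with Z²:
E_n = -13.6057 Z² / n² eV

For Li²⁺ (Z = 3) at n = 1:
E_1 = -13.6057 × 3² / 1²
E_1 = -13.6057 × 9 / 1
E_1 = -122.4513 / 1
E_1 = -122.451 eV

The energy is 9 times more negative than hydrogen at the same n due to the stronger nuclear charge.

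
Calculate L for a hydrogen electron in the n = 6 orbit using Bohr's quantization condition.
6.33e-34 J·s (or 6ℏ)

In the Bohr model, angular momentum is quantized:
L = nℏ

where ℏ = h/(2π) = 1.0546e-34 J·s

For n = 6:
L = 6 × 1.0546e-34 J·s
L = 6.33e-34 J·s

This can also be written as L = 6ℏ.
The angular momentum is an integer multiple of the reduced Planck constant.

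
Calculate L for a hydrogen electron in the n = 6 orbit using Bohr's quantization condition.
6.32743e-34 J·s (or 6ℏ)

In the Bohr model, angular momentum is quantized:
L = nℏ

where ℏ = h/(2π) = 1.0545718e-34 J·s

For n = 6:
L = 6 × 1.0545718e-34 J·s
L = 6.32743e-34 J·s

This can also be written as L = 6ℏ.
The angular momentum is an integer multiple of the reduced Planck constant.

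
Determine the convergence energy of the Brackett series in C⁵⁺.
30.613 eV

The series limit corresponds to the transition from n = ∞ to n = 4.
This is the highest energy (shortest wavelength) transition in the Brackett series.

E_∞ = 0 eV
E_4 = -13.6057 × 6² / 4² = -30.613 eV

Energy at series limit:
ΔE = E_∞ - E_4 = 0 - (-30.613) = 30.613 eV

This energy equals the ionization energy from the n = 4 state of C⁵⁺.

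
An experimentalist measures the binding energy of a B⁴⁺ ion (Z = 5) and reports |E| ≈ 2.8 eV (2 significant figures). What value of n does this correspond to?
n = 11

The exact energy levels follow E_n = -13.6057 Z² / n² eV with Z = 5.

The measured value (-2.8 eV) is reported to only 2 significant figures, so we must test candidate n values and see which one matches to that precision.

Candidate energies:
  n = 9:  E = -13.6057 × 5² / 9² = -4.19929 eV
  n = 10:  E = -13.6057 × 5² / 10² = -3.40143 eV
  n = 11:  E = -13.6057 × 5² / 11² = -2.81110 eV  ← matches
  n = 12:  E = -13.6057 × 5² / 12² = -2.36210 eV
  n = 13:  E = -13.6057 × 5² / 13² = -2.01268 eV

Checking against the measurement of -2.8 eV (2 sig figs), only n = 11 agrees:
E_11 = -2.81110 eV, which rounds to -2.8 eV ✓

Therefore n = 11.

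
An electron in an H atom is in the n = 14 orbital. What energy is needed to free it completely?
0.069417 eV

The ionization energy is the energy needed to remove the electron completely (n → ∞).

For hydrogen, E_n = -13.6057 eV / n².

At n = 14: E_14 = -13.6057 / 14² = -0.069416837 eV
At n = ∞: E_∞ = 0 eV

Ionization energy = E_∞ - E_14 = 0 - (-0.069416837) = 0.069416837 eV
Ionization energy ≈ 0.069417 eV

This is also called the binding energy of the electron in state n = 14.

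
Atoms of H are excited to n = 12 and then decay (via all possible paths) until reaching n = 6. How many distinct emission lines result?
21

The electron can occupy levels n = 6, 7, ..., 12 during de-excitation — that is m = 12 - 6 + 1 = 7 distinct levels.

The number of distinct spectral lines equals the number of ways to choose 2 of these m levels (each pair gives one possible emission transition):

Number of lines = m(m-1)/2 = 7×6/2 = 21

These correspond to all possible transitions between the 7 levels:
12 → 11, 12 → 10, 12 → 9, 12 → 8, 12 → 7, 12 → 6, 11 → 10, 11 → 9...

Each transition produces a photon with a unique energy (and thus wavelength). This count does not depend on Z.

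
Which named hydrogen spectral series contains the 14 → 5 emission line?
Pfund series

The spectral series in hydrogen are named based on the final (lower) energy level:
- Lyman series: n_final = 1 (ultraviolet)
- Balmer series: n_final = 2 (visible/near-UV)
- Paschen series: n_final = 3 (infrared)
- Brackett series: n_final = 4 (infrared)
- Pfund series: n_final = 5 (far infrared)

Since this transition ends at n = 5, it belongs to the Pfund series.

For reference, this 14 → 5 line has photon energy
ΔE = 13.6057 eV × (1/5² - 1/14²) = 0.47481116 eV,
corresponding to wavelength λ = hc/ΔE = 1239.84 eV·nm / 0.47481116 eV = 2611.23 nm in the far infrared region.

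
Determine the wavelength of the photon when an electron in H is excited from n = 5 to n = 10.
3037.55 nm

First, find the transition energy using E_n = -13.6057 / n² eV:
E_5 = -13.6057 / 5² = -0.54422800 eV
E_10 = -13.6057 / 10² = -0.13605700 eV

Photon energy: |ΔE| = |E_10 - E_5| = 0.40817100 eV

Convert to wavelength using E = hc/λ with hc = 1239.84 eV·nm:
λ = hc/E = 1239.84 eV·nm / 0.40817100 eV
λ = 3037.55 nm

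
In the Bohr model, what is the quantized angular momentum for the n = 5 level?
5.2729e-34 J·s (or 5ℏ)

In the Bohr model, angular momentum is quantized:
L = nℏ

where ℏ = h/(2π) = 1.054572e-34 J·s

For n = 5:
L = 5 × 1.054572e-34 J·s
L = 5.2729e-34 J·s

This can also be written as L = 5ℏ.
The angular momentum is an integer multiple of the reduced Planck constant.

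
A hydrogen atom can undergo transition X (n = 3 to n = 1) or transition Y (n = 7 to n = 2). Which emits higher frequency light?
3 → 1

Calculate the energy for each transition:

Transition 3 → 1:
ΔE₁ = |E_1 - E_3| = |-13.6057/1² - (-13.6057/3²)|
ΔE₁ = |-13.605700000000 - (-1.511744444444)| = 12.093955556 eV

Transition 7 → 2:
ΔE₂ = |E_2 - E_7| = |-13.6057/2² - (-13.6057/7²)|
ΔE₂ = |-3.401425000000 - (-0.277667346939)| = 3.123757653 eV

Since 12.093955556 eV > 3.123757653 eV, the transition 3 → 1 emits the more energetic photon.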